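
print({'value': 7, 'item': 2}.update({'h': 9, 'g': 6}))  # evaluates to None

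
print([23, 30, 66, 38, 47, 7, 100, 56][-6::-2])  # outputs [66, 23]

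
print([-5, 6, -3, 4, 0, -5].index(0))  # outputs 4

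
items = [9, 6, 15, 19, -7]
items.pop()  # -7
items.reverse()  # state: [19, 15, 6, 9]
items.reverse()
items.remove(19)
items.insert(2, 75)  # [9, 6, 75, 15]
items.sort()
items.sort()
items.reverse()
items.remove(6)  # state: [75, 15, 9]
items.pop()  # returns 9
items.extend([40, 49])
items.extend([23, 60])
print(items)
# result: [75, 15, 40, 49, 23, 60]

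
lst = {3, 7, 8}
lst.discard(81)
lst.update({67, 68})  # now {3, 7, 8, 67, 68}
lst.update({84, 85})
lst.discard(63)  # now {3, 7, 8, 67, 68, 84, 85}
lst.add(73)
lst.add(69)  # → {3, 7, 8, 67, 68, 69, 73, 84, 85}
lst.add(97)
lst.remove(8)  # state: {3, 7, 67, 68, 69, 73, 84, 85, 97}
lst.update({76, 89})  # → {3, 7, 67, 68, 69, 73, 76, 84, 85, 89, 97}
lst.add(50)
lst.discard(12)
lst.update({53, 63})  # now {3, 7, 50, 53, 63, 67, 68, 69, 73, 76, 84, 85, 89, 97}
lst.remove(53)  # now {3, 7, 50, 63, 67, 68, 69, 73, 76, 84, 85, 89, 97}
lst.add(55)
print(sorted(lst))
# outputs [3, 7, 50, 55, 63, 67, 68, 69, 73, 76, 84, 85, 89, 97]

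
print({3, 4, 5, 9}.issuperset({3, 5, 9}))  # True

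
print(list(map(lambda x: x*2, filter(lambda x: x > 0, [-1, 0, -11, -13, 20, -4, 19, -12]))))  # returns [40, 38]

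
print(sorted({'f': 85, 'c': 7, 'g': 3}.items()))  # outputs [('c', 7), ('f', 85), ('g', 3)]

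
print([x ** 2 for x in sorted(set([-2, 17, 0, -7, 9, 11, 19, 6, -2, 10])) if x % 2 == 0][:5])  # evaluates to [4, 0, 36, 100]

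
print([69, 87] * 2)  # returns [69, 87, 69, 87]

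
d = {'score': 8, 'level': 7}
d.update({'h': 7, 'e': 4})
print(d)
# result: {'score': 8, 'level': 7, 'h': 7, 'e': 4}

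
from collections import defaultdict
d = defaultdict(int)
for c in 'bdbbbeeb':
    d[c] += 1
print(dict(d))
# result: {'b': 5, 'd': 1, 'e': 2}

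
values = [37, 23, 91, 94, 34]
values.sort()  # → [23, 34, 37, 91, 94]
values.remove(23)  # [34, 37, 91, 94]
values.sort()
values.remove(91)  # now [34, 37, 94]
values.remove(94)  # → [34, 37]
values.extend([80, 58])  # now [34, 37, 80, 58]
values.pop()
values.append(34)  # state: [34, 37, 80, 34]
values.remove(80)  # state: [34, 37, 34]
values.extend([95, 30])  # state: [34, 37, 34, 95, 30]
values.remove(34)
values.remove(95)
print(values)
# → [37, 34, 30]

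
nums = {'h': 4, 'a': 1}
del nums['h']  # {'a': 1}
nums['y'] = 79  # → {'a': 1, 'y': 79}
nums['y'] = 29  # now {'a': 1, 'y': 29}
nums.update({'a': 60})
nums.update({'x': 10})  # {'a': 60, 'y': 29, 'x': 10}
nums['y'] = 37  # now {'a': 60, 'y': 37, 'x': 10}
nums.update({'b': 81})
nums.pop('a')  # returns 60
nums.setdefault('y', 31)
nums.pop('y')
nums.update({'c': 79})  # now {'x': 10, 'b': 81, 'c': 79}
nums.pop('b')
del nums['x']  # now {'c': 79}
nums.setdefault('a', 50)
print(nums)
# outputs {'c': 79, 'a': 50}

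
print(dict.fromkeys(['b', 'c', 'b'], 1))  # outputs {'b': 1, 'c': 1}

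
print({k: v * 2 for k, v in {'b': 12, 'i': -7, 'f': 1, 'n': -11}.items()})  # {'b': 24, 'i': -14, 'f': 2, 'n': -22}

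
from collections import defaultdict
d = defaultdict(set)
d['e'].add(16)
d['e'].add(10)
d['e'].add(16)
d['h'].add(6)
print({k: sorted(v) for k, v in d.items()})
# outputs {'e': [10, 16], 'h': [6]}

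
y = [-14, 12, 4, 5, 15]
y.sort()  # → [-14, 4, 5, 12, 15]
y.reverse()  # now [15, 12, 5, 4, -14]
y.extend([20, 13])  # [15, 12, 5, 4, -14, 20, 13]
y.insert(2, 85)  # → [15, 12, 85, 5, 4, -14, 20, 13]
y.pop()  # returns 13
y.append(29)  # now [15, 12, 85, 5, 4, -14, 20, 29]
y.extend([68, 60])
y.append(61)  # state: [15, 12, 85, 5, 4, -14, 20, 29, 68, 60, 61]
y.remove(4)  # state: [15, 12, 85, 5, -14, 20, 29, 68, 60, 61]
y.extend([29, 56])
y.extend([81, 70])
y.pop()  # 70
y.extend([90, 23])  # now [15, 12, 85, 5, -14, 20, 29, 68, 60, 61, 29, 56, 81, 90, 23]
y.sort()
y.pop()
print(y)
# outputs [-14, 5, 12, 15, 20, 23, 29, 29, 56, 60, 61, 68, 81, 85]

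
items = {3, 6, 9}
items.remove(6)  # {3, 9}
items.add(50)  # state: {3, 9, 50}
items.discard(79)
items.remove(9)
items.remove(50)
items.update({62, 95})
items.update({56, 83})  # {3, 56, 62, 83, 95}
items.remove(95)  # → {3, 56, 62, 83}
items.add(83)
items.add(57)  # {3, 56, 57, 62, 83}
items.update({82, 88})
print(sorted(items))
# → [3, 56, 57, 62, 82, 83, 88]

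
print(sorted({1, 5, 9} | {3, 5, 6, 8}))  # [1, 3, 5, 6, 8, 9]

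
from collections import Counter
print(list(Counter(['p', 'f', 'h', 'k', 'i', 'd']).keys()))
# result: ['p', 'f', 'h', 'k', 'i', 'd']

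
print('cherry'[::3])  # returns cr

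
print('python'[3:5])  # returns ho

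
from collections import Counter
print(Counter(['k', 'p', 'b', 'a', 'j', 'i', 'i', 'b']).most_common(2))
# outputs [('b', 2), ('i', 2)]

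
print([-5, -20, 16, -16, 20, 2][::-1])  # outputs [2, 20, -16, 16, -20, -5]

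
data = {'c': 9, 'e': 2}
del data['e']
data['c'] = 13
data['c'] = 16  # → {'c': 16}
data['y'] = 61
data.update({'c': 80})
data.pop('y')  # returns 61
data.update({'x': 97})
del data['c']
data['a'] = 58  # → {'x': 97, 'a': 58}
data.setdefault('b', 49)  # 49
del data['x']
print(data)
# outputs {'a': 58, 'b': 49}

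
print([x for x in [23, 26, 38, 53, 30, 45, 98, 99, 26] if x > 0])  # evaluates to [23, 26, 38, 53, 30, 45, 98, 99, 26]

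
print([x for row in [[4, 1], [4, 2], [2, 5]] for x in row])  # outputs [4, 1, 4, 2, 2, 5]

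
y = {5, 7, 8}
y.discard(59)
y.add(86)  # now {5, 7, 8, 86}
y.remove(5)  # {7, 8, 86}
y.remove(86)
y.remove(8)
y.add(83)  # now {7, 83}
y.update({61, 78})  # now {7, 61, 78, 83}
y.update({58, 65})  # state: {7, 58, 61, 65, 78, 83}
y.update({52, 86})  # {7, 52, 58, 61, 65, 78, 83, 86}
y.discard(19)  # {7, 52, 58, 61, 65, 78, 83, 86}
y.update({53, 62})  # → {7, 52, 53, 58, 61, 62, 65, 78, 83, 86}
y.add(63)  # {7, 52, 53, 58, 61, 62, 63, 65, 78, 83, 86}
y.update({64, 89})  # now {7, 52, 53, 58, 61, 62, 63, 64, 65, 78, 83, 86, 89}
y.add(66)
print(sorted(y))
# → [7, 52, 53, 58, 61, 62, 63, 64, 65, 66, 78, 83, 86, 89]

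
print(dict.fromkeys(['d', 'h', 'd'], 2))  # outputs {'d': 2, 'h': 2}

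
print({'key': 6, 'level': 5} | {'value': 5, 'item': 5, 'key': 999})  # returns {'key': 999, 'level': 5, 'value': 5, 'item': 5}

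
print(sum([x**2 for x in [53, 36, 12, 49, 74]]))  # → 12126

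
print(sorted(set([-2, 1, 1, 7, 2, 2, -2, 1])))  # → [-2, 1, 2, 7]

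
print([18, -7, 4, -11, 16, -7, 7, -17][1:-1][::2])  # [-7, -11, -7]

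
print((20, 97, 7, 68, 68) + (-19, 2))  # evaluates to (20, 97, 7, 68, 68, -19, 2)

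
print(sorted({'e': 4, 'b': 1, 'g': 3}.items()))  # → [('b', 1), ('e', 4), ('g', 3)]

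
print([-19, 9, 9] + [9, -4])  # [-19, 9, 9, 9, -4]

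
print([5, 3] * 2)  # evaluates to [5, 3, 5, 3]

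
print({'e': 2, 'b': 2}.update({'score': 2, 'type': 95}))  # None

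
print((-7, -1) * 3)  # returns (-7, -1, -7, -1, -7, -1)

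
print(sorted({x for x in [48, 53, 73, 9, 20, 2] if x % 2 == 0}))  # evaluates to [2, 20, 48]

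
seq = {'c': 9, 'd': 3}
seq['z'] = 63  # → {'c': 9, 'd': 3, 'z': 63}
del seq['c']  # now {'d': 3, 'z': 63}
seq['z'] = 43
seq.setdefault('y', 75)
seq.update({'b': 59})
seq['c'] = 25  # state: {'d': 3, 'z': 43, 'y': 75, 'b': 59, 'c': 25}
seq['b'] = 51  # {'d': 3, 'z': 43, 'y': 75, 'b': 51, 'c': 25}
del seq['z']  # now {'d': 3, 'y': 75, 'b': 51, 'c': 25}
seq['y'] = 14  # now {'d': 3, 'y': 14, 'b': 51, 'c': 25}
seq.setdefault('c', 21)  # 25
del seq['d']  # {'y': 14, 'b': 51, 'c': 25}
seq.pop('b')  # 51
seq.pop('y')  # 14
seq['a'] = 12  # {'c': 25, 'a': 12}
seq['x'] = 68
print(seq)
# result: {'c': 25, 'a': 12, 'x': 68}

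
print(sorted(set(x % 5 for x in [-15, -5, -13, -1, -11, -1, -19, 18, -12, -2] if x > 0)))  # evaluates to [3]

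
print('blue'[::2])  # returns bu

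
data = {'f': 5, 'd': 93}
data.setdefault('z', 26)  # 26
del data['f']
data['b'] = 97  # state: {'d': 93, 'z': 26, 'b': 97}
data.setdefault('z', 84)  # 26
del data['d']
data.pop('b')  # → 97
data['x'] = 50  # {'z': 26, 'x': 50}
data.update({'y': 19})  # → {'z': 26, 'x': 50, 'y': 19}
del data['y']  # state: {'z': 26, 'x': 50}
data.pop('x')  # 50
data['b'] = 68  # {'z': 26, 'b': 68}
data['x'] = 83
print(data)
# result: {'z': 26, 'b': 68, 'x': 83}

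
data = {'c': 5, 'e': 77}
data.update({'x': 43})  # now {'c': 5, 'e': 77, 'x': 43}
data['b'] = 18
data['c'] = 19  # {'c': 19, 'e': 77, 'x': 43, 'b': 18}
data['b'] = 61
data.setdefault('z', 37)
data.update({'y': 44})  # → {'c': 19, 'e': 77, 'x': 43, 'b': 61, 'z': 37, 'y': 44}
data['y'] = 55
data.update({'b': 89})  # {'c': 19, 'e': 77, 'x': 43, 'b': 89, 'z': 37, 'y': 55}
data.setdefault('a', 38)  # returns 38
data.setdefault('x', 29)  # 43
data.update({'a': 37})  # {'c': 19, 'e': 77, 'x': 43, 'b': 89, 'z': 37, 'y': 55, 'a': 37}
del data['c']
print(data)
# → {'e': 77, 'x': 43, 'b': 89, 'z': 37, 'y': 55, 'a': 37}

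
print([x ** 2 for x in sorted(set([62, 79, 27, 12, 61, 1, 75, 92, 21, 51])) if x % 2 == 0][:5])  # [144, 3844, 8464]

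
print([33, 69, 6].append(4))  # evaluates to None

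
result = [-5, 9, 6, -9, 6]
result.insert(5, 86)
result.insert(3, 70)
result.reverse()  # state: [86, 6, -9, 70, 6, 9, -5]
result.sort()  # [-9, -5, 6, 6, 9, 70, 86]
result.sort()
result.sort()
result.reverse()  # [86, 70, 9, 6, 6, -5, -9]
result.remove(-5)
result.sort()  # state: [-9, 6, 6, 9, 70, 86]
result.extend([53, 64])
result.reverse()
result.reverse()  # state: [-9, 6, 6, 9, 70, 86, 53, 64]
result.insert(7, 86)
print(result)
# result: [-9, 6, 6, 9, 70, 86, 53, 86, 64]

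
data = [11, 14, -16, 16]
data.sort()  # [-16, 11, 14, 16]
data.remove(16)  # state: [-16, 11, 14]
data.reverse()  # [14, 11, -16]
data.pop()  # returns -16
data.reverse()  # [11, 14]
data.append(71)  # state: [11, 14, 71]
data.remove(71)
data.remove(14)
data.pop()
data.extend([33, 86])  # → [33, 86]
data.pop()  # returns 86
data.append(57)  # [33, 57]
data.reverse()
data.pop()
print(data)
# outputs [57]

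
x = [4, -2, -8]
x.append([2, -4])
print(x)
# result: [4, -2, -8, [2, -4]]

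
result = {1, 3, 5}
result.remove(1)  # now {3, 5}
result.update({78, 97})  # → {3, 5, 78, 97}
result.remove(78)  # {3, 5, 97}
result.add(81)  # {3, 5, 81, 97}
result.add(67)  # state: {3, 5, 67, 81, 97}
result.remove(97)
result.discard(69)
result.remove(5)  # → {3, 67, 81}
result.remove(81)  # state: {3, 67}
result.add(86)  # {3, 67, 86}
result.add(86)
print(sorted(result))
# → [3, 67, 86]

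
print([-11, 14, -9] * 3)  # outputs [-11, 14, -9, -11, 14, -9, -11, 14, -9]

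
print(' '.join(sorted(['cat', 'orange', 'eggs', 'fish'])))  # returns cat eggs fish orange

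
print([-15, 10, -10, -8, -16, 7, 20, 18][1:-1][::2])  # [10, -8, 7]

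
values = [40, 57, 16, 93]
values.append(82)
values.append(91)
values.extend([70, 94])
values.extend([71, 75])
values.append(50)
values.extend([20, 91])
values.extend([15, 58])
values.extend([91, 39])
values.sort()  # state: [15, 16, 20, 39, 40, 50, 57, 58, 70, 71, 75, 82, 91, 91, 91, 93, 94]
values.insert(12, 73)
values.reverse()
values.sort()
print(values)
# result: [15, 16, 20, 39, 40, 50, 57, 58, 70, 71, 73, 75, 82, 91, 91, 91, 93, 94]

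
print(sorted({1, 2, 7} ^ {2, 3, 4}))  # [1, 3, 4, 7]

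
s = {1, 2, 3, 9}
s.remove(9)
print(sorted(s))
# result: [1, 2, 3]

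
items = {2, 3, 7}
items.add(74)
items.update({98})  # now {2, 3, 7, 74, 98}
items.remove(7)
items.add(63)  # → {2, 3, 63, 74, 98}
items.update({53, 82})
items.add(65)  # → {2, 3, 53, 63, 65, 74, 82, 98}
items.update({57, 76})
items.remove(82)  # {2, 3, 53, 57, 63, 65, 74, 76, 98}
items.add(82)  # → {2, 3, 53, 57, 63, 65, 74, 76, 82, 98}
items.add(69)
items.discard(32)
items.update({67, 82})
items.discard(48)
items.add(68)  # {2, 3, 53, 57, 63, 65, 67, 68, 69, 74, 76, 82, 98}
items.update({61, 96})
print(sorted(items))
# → [2, 3, 53, 57, 61, 63, 65, 67, 68, 69, 74, 76, 82, 96, 98]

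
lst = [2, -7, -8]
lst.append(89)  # [2, -7, -8, 89]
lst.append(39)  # [2, -7, -8, 89, 39]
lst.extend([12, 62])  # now [2, -7, -8, 89, 39, 12, 62]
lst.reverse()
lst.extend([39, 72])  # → [62, 12, 39, 89, -8, -7, 2, 39, 72]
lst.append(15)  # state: [62, 12, 39, 89, -8, -7, 2, 39, 72, 15]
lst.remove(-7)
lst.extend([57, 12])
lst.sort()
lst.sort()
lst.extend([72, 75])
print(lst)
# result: [-8, 2, 12, 12, 15, 39, 39, 57, 62, 72, 89, 72, 75]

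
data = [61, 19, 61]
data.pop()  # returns 61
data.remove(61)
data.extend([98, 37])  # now [19, 98, 37]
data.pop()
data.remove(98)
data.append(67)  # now [19, 67]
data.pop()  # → 67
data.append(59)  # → [19, 59]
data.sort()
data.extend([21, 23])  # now [19, 59, 21, 23]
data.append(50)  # [19, 59, 21, 23, 50]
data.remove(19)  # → [59, 21, 23, 50]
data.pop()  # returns 50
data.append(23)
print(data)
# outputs [59, 21, 23, 23]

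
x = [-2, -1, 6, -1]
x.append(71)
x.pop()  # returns 71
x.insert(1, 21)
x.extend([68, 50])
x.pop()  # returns 50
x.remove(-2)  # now [21, -1, 6, -1, 68]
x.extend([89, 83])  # [21, -1, 6, -1, 68, 89, 83]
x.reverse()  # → [83, 89, 68, -1, 6, -1, 21]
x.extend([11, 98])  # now [83, 89, 68, -1, 6, -1, 21, 11, 98]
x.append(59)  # [83, 89, 68, -1, 6, -1, 21, 11, 98, 59]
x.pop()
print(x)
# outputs [83, 89, 68, -1, 6, -1, 21, 11, 98]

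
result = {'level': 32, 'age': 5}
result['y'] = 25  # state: {'level': 32, 'age': 5, 'y': 25}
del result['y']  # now {'level': 32, 'age': 5}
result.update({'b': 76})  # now {'level': 32, 'age': 5, 'b': 76}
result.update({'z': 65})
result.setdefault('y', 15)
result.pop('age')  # 5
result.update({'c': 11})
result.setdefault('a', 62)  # 62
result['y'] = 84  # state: {'level': 32, 'b': 76, 'z': 65, 'y': 84, 'c': 11, 'a': 62}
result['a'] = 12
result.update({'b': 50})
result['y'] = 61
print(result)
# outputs {'level': 32, 'b': 50, 'z': 65, 'y': 61, 'c': 11, 'a': 12}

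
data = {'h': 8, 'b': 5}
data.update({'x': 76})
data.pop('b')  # 5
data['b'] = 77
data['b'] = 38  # {'h': 8, 'x': 76, 'b': 38}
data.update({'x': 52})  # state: {'h': 8, 'x': 52, 'b': 38}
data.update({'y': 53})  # {'h': 8, 'x': 52, 'b': 38, 'y': 53}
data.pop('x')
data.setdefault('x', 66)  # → 66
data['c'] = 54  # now {'h': 8, 'b': 38, 'y': 53, 'x': 66, 'c': 54}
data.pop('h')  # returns 8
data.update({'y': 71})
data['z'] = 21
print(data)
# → {'b': 38, 'y': 71, 'x': 66, 'c': 54, 'z': 21}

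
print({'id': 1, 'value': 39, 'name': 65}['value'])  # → 39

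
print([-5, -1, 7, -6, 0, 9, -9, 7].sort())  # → None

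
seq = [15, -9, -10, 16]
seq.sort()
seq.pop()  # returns 16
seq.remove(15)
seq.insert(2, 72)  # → [-10, -9, 72]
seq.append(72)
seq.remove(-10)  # [-9, 72, 72]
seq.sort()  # [-9, 72, 72]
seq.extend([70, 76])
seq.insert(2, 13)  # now [-9, 72, 13, 72, 70, 76]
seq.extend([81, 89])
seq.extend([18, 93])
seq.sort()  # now [-9, 13, 18, 70, 72, 72, 76, 81, 89, 93]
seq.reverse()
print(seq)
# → [93, 89, 81, 76, 72, 72, 70, 18, 13, -9]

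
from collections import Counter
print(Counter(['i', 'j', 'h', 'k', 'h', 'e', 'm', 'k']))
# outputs Counter({'h': 2, 'k': 2, 'i': 1, 'j': 1, 'e': 1, 'm': 1})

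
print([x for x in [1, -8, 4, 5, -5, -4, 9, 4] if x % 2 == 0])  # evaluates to [-8, 4, -4, 4]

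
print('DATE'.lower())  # date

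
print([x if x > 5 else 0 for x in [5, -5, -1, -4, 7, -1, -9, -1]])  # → [0, 0, 0, 0, 7, 0, 0, 0]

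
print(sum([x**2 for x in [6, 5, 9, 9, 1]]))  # 224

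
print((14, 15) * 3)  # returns (14, 15, 14, 15, 14, 15)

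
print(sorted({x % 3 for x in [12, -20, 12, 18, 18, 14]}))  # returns [0, 1, 2]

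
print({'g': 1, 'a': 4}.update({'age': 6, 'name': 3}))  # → None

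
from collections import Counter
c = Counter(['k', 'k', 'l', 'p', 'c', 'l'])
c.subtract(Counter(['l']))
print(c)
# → Counter({'k': 2, 'l': 1, 'p': 1, 'c': 1})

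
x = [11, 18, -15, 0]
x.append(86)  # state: [11, 18, -15, 0, 86]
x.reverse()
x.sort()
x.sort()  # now [-15, 0, 11, 18, 86]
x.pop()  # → 86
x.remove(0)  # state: [-15, 11, 18]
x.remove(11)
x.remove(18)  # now [-15]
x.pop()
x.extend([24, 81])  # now [24, 81]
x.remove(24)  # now [81]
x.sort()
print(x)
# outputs [81]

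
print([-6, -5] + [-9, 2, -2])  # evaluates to [-6, -5, -9, 2, -2]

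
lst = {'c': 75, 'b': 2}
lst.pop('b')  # 2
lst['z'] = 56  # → {'c': 75, 'z': 56}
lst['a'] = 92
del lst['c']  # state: {'z': 56, 'a': 92}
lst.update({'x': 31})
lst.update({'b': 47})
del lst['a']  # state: {'z': 56, 'x': 31, 'b': 47}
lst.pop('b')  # 47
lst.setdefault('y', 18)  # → 18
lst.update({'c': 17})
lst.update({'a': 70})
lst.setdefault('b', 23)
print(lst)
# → {'z': 56, 'x': 31, 'y': 18, 'c': 17, 'a': 70, 'b': 23}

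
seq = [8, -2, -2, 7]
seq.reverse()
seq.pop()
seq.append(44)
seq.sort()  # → [-2, -2, 7, 44]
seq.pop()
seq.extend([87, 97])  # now [-2, -2, 7, 87, 97]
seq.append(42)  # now [-2, -2, 7, 87, 97, 42]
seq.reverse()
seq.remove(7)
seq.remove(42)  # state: [97, 87, -2, -2]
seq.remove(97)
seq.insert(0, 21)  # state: [21, 87, -2, -2]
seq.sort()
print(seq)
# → [-2, -2, 21, 87]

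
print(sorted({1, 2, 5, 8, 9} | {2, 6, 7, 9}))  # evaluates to [1, 2, 5, 6, 7, 8, 9]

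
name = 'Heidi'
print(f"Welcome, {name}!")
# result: Welcome, Heidi!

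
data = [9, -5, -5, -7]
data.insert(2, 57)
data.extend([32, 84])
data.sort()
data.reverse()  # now [84, 57, 32, 9, -5, -5, -7]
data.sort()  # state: [-7, -5, -5, 9, 32, 57, 84]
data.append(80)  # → [-7, -5, -5, 9, 32, 57, 84, 80]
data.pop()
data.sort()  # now [-7, -5, -5, 9, 32, 57, 84]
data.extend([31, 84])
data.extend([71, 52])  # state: [-7, -5, -5, 9, 32, 57, 84, 31, 84, 71, 52]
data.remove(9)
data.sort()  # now [-7, -5, -5, 31, 32, 52, 57, 71, 84, 84]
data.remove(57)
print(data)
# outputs [-7, -5, -5, 31, 32, 52, 71, 84, 84]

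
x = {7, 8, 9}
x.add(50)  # {7, 8, 9, 50}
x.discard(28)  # {7, 8, 9, 50}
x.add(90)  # {7, 8, 9, 50, 90}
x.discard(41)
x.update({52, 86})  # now {7, 8, 9, 50, 52, 86, 90}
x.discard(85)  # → {7, 8, 9, 50, 52, 86, 90}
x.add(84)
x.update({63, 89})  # {7, 8, 9, 50, 52, 63, 84, 86, 89, 90}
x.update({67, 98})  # {7, 8, 9, 50, 52, 63, 67, 84, 86, 89, 90, 98}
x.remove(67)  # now {7, 8, 9, 50, 52, 63, 84, 86, 89, 90, 98}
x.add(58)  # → {7, 8, 9, 50, 52, 58, 63, 84, 86, 89, 90, 98}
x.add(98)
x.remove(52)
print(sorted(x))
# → [7, 8, 9, 50, 58, 63, 84, 86, 89, 90, 98]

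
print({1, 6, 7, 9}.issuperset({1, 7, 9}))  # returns True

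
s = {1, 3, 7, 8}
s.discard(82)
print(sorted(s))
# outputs [1, 3, 7, 8]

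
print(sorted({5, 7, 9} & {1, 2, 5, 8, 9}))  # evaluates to [5, 9]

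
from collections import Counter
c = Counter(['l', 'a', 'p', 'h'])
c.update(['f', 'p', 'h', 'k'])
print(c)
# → Counter({'p': 2, 'h': 2, 'l': 1, 'a': 1, 'f': 1, 'k': 1})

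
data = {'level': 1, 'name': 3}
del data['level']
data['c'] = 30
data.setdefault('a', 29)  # 29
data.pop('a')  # 29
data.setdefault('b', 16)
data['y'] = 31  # {'name': 3, 'c': 30, 'b': 16, 'y': 31}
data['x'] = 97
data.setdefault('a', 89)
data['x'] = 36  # {'name': 3, 'c': 30, 'b': 16, 'y': 31, 'x': 36, 'a': 89}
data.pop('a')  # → 89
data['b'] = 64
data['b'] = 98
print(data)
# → {'name': 3, 'c': 30, 'b': 98, 'y': 31, 'x': 36}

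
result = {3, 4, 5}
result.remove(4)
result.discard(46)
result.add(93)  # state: {3, 5, 93}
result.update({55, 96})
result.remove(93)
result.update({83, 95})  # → {3, 5, 55, 83, 95, 96}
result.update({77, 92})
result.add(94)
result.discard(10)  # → {3, 5, 55, 77, 83, 92, 94, 95, 96}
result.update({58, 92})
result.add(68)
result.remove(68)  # {3, 5, 55, 58, 77, 83, 92, 94, 95, 96}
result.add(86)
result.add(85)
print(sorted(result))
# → [3, 5, 55, 58, 77, 83, 85, 86, 92, 94, 95, 96]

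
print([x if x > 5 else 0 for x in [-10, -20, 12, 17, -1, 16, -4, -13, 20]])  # [0, 0, 12, 17, 0, 16, 0, 0, 20]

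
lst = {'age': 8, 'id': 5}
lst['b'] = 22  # {'age': 8, 'id': 5, 'b': 22}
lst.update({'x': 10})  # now {'age': 8, 'id': 5, 'b': 22, 'x': 10}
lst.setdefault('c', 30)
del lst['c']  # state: {'age': 8, 'id': 5, 'b': 22, 'x': 10}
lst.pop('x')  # 10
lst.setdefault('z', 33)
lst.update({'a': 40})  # {'age': 8, 'id': 5, 'b': 22, 'z': 33, 'a': 40}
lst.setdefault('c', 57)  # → 57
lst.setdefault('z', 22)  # 33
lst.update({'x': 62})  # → {'age': 8, 'id': 5, 'b': 22, 'z': 33, 'a': 40, 'c': 57, 'x': 62}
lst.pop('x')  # 62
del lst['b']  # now {'age': 8, 'id': 5, 'z': 33, 'a': 40, 'c': 57}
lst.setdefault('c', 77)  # 57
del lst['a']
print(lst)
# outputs {'age': 8, 'id': 5, 'z': 33, 'c': 57}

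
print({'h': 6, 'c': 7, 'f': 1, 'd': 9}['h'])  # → 6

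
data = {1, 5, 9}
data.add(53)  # {1, 5, 9, 53}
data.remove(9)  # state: {1, 5, 53}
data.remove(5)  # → {1, 53}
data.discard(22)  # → {1, 53}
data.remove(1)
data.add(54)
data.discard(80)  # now {53, 54}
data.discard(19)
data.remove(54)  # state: {53}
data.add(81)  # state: {53, 81}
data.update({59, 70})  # {53, 59, 70, 81}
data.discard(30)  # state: {53, 59, 70, 81}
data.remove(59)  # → {53, 70, 81}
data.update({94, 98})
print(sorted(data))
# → [53, 70, 81, 94, 98]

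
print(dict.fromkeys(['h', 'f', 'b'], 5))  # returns {'h': 5, 'f': 5, 'b': 5}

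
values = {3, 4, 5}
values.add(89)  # {3, 4, 5, 89}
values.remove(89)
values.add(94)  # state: {3, 4, 5, 94}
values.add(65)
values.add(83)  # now {3, 4, 5, 65, 83, 94}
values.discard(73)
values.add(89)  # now {3, 4, 5, 65, 83, 89, 94}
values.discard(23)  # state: {3, 4, 5, 65, 83, 89, 94}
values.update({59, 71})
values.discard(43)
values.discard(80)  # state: {3, 4, 5, 59, 65, 71, 83, 89, 94}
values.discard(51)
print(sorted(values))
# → [3, 4, 5, 59, 65, 71, 83, 89, 94]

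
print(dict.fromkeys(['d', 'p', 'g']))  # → {'d': None, 'p': None, 'g': None}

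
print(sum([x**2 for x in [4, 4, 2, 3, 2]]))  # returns 49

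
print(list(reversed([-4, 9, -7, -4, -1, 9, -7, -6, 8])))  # [8, -6, -7, 9, -1, -4, -7, 9, -4]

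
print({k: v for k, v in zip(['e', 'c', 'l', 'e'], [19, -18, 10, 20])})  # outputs {'e': 20, 'c': -18, 'l': 10}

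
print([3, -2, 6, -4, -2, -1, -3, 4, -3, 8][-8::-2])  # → [6, 3]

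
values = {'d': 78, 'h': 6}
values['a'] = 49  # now {'d': 78, 'h': 6, 'a': 49}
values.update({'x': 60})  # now {'d': 78, 'h': 6, 'a': 49, 'x': 60}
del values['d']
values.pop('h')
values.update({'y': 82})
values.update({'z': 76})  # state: {'a': 49, 'x': 60, 'y': 82, 'z': 76}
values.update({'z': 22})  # {'a': 49, 'x': 60, 'y': 82, 'z': 22}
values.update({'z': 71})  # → {'a': 49, 'x': 60, 'y': 82, 'z': 71}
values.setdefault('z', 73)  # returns 71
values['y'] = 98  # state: {'a': 49, 'x': 60, 'y': 98, 'z': 71}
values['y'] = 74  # {'a': 49, 'x': 60, 'y': 74, 'z': 71}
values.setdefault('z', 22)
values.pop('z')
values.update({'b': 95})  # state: {'a': 49, 'x': 60, 'y': 74, 'b': 95}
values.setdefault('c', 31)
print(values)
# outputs {'a': 49, 'x': 60, 'y': 74, 'b': 95, 'c': 31}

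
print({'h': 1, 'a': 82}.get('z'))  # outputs None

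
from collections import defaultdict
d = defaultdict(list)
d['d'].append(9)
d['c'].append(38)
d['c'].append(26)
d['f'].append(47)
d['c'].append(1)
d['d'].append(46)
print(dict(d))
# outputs {'d': [9, 46], 'c': [38, 26, 1], 'f': [47]}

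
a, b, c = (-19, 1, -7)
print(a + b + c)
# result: -25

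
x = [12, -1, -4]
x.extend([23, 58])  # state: [12, -1, -4, 23, 58]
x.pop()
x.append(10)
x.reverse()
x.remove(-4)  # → [10, 23, -1, 12]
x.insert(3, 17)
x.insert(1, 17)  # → [10, 17, 23, -1, 17, 12]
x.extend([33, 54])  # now [10, 17, 23, -1, 17, 12, 33, 54]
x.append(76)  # [10, 17, 23, -1, 17, 12, 33, 54, 76]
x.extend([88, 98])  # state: [10, 17, 23, -1, 17, 12, 33, 54, 76, 88, 98]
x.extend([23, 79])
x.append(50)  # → [10, 17, 23, -1, 17, 12, 33, 54, 76, 88, 98, 23, 79, 50]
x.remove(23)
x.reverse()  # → [50, 79, 23, 98, 88, 76, 54, 33, 12, 17, -1, 17, 10]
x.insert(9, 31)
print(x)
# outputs [50, 79, 23, 98, 88, 76, 54, 33, 12, 31, 17, -1, 17, 10]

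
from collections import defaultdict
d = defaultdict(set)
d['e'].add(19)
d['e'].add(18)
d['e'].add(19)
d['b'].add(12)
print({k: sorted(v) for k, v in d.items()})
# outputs {'e': [18, 19], 'b': [12]}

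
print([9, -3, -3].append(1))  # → None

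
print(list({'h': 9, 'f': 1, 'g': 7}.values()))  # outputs [9, 1, 7]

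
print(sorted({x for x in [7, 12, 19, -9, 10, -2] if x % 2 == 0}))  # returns [-2, 10, 12]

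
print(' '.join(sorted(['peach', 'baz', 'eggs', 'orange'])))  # baz eggs orange peach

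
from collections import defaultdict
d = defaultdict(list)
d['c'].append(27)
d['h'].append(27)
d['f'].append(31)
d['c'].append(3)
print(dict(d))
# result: {'c': [27, 3], 'h': [27], 'f': [31]}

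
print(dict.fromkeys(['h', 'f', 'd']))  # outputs {'h': None, 'f': None, 'd': None}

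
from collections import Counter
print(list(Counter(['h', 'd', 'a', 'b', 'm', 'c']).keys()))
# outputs ['h', 'd', 'a', 'b', 'm', 'c']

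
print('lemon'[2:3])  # m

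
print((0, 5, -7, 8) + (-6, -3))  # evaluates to (0, 5, -7, 8, -6, -3)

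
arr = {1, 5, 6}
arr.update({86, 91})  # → {1, 5, 6, 86, 91}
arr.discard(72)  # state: {1, 5, 6, 86, 91}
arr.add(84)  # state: {1, 5, 6, 84, 86, 91}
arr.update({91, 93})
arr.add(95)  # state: {1, 5, 6, 84, 86, 91, 93, 95}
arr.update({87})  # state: {1, 5, 6, 84, 86, 87, 91, 93, 95}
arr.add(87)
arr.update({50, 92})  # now {1, 5, 6, 50, 84, 86, 87, 91, 92, 93, 95}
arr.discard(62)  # {1, 5, 6, 50, 84, 86, 87, 91, 92, 93, 95}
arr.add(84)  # {1, 5, 6, 50, 84, 86, 87, 91, 92, 93, 95}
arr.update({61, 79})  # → {1, 5, 6, 50, 61, 79, 84, 86, 87, 91, 92, 93, 95}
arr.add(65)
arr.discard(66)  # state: {1, 5, 6, 50, 61, 65, 79, 84, 86, 87, 91, 92, 93, 95}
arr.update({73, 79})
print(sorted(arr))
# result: [1, 5, 6, 50, 61, 65, 73, 79, 84, 86, 87, 91, 92, 93, 95]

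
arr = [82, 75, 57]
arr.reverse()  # [57, 75, 82]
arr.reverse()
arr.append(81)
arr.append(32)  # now [82, 75, 57, 81, 32]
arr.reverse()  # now [32, 81, 57, 75, 82]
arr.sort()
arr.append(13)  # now [32, 57, 75, 81, 82, 13]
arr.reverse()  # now [13, 82, 81, 75, 57, 32]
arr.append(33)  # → [13, 82, 81, 75, 57, 32, 33]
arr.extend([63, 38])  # [13, 82, 81, 75, 57, 32, 33, 63, 38]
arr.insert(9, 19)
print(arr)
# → [13, 82, 81, 75, 57, 32, 33, 63, 38, 19]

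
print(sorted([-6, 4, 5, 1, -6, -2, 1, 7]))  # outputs [-6, -6, -2, 1, 1, 4, 5, 7]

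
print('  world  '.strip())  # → world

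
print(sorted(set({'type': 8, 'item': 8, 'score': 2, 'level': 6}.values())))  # [2, 6, 8]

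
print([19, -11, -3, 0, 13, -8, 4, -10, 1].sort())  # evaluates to None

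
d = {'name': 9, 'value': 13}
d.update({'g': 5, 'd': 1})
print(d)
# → {'name': 9, 'value': 13, 'g': 5, 'd': 1}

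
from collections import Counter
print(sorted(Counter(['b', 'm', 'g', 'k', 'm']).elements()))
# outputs ['b', 'g', 'k', 'm', 'm']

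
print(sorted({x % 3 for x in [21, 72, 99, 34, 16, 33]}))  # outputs [0, 1]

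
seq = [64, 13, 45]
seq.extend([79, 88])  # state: [64, 13, 45, 79, 88]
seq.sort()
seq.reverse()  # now [88, 79, 64, 45, 13]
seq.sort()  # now [13, 45, 64, 79, 88]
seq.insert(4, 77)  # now [13, 45, 64, 79, 77, 88]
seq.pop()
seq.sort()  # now [13, 45, 64, 77, 79]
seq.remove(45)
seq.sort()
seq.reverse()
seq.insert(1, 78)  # [79, 78, 77, 64, 13]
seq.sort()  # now [13, 64, 77, 78, 79]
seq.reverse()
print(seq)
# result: [79, 78, 77, 64, 13]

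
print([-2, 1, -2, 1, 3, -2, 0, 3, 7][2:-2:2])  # [-2, 3, 0]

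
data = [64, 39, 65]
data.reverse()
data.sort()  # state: [39, 64, 65]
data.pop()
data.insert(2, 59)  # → [39, 64, 59]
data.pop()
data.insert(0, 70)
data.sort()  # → [39, 64, 70]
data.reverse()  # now [70, 64, 39]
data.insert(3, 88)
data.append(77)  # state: [70, 64, 39, 88, 77]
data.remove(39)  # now [70, 64, 88, 77]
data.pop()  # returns 77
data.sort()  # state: [64, 70, 88]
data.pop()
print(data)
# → [64, 70]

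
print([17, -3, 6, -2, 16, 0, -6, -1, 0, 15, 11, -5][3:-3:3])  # [-2, -6]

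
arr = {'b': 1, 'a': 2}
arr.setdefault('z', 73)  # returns 73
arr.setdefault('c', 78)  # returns 78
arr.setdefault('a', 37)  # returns 2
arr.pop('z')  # 73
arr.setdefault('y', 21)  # 21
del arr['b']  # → {'a': 2, 'c': 78, 'y': 21}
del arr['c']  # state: {'a': 2, 'y': 21}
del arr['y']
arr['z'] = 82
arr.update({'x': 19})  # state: {'a': 2, 'z': 82, 'x': 19}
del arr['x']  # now {'a': 2, 'z': 82}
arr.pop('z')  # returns 82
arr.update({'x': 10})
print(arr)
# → {'a': 2, 'x': 10}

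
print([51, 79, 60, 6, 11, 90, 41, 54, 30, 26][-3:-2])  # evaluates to [54]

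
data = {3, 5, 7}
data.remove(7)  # {3, 5}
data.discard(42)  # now {3, 5}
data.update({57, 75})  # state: {3, 5, 57, 75}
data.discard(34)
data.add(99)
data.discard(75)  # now {3, 5, 57, 99}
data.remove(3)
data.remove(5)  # {57, 99}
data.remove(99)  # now {57}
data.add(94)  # {57, 94}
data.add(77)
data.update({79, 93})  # {57, 77, 79, 93, 94}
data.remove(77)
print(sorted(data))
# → [57, 79, 93, 94]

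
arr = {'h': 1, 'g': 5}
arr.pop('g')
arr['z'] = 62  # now {'h': 1, 'z': 62}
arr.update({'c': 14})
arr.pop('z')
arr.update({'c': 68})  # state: {'h': 1, 'c': 68}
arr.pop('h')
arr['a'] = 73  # {'c': 68, 'a': 73}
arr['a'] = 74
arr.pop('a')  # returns 74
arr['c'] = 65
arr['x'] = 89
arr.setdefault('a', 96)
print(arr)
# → {'c': 65, 'x': 89, 'a': 96}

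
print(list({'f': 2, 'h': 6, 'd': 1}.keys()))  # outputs ['f', 'h', 'd']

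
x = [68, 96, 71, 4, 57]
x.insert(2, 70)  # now [68, 96, 70, 71, 4, 57]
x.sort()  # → [4, 57, 68, 70, 71, 96]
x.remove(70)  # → [4, 57, 68, 71, 96]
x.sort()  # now [4, 57, 68, 71, 96]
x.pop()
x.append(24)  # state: [4, 57, 68, 71, 24]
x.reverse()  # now [24, 71, 68, 57, 4]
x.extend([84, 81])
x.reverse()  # [81, 84, 4, 57, 68, 71, 24]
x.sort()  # [4, 24, 57, 68, 71, 81, 84]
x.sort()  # [4, 24, 57, 68, 71, 81, 84]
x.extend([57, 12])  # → [4, 24, 57, 68, 71, 81, 84, 57, 12]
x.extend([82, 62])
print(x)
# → [4, 24, 57, 68, 71, 81, 84, 57, 12, 82, 62]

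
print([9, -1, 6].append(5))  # None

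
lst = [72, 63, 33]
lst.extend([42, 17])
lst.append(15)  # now [72, 63, 33, 42, 17, 15]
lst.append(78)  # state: [72, 63, 33, 42, 17, 15, 78]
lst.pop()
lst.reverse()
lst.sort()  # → [15, 17, 33, 42, 63, 72]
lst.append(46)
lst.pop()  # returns 46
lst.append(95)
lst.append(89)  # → [15, 17, 33, 42, 63, 72, 95, 89]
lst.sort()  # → [15, 17, 33, 42, 63, 72, 89, 95]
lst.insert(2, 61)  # [15, 17, 61, 33, 42, 63, 72, 89, 95]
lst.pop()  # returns 95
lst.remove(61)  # [15, 17, 33, 42, 63, 72, 89]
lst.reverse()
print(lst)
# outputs [89, 72, 63, 42, 33, 17, 15]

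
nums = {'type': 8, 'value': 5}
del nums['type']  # {'value': 5}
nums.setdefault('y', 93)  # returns 93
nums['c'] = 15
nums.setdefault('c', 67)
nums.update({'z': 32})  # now {'value': 5, 'y': 93, 'c': 15, 'z': 32}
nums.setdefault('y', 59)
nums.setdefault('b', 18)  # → 18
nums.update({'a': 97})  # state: {'value': 5, 'y': 93, 'c': 15, 'z': 32, 'b': 18, 'a': 97}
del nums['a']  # {'value': 5, 'y': 93, 'c': 15, 'z': 32, 'b': 18}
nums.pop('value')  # 5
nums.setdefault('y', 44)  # 93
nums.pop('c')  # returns 15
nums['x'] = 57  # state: {'y': 93, 'z': 32, 'b': 18, 'x': 57}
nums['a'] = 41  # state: {'y': 93, 'z': 32, 'b': 18, 'x': 57, 'a': 41}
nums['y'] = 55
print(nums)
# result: {'y': 55, 'z': 32, 'b': 18, 'x': 57, 'a': 41}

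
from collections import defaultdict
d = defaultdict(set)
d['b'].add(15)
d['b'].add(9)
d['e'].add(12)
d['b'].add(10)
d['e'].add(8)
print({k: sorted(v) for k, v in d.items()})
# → {'b': [9, 10, 15], 'e': [8, 12]}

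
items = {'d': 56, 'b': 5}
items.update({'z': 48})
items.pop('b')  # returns 5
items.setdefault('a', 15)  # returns 15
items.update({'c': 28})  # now {'d': 56, 'z': 48, 'a': 15, 'c': 28}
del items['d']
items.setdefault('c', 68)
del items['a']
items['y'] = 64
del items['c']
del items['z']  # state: {'y': 64}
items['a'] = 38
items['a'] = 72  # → {'y': 64, 'a': 72}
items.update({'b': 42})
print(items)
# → {'y': 64, 'a': 72, 'b': 42}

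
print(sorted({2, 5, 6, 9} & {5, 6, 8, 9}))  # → [5, 6, 9]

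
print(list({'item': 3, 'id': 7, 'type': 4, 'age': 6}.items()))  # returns [('item', 3), ('id', 7), ('type', 4), ('age', 6)]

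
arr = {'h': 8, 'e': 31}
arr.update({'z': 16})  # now {'h': 8, 'e': 31, 'z': 16}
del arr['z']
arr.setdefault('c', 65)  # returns 65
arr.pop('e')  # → 31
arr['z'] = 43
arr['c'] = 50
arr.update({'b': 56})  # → {'h': 8, 'c': 50, 'z': 43, 'b': 56}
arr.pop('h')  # 8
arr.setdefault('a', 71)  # 71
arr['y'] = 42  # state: {'c': 50, 'z': 43, 'b': 56, 'a': 71, 'y': 42}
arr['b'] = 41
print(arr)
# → {'c': 50, 'z': 43, 'b': 41, 'a': 71, 'y': 42}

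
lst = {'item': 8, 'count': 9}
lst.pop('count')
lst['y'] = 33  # {'item': 8, 'y': 33}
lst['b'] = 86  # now {'item': 8, 'y': 33, 'b': 86}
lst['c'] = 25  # {'item': 8, 'y': 33, 'b': 86, 'c': 25}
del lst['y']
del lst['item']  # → {'b': 86, 'c': 25}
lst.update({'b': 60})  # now {'b': 60, 'c': 25}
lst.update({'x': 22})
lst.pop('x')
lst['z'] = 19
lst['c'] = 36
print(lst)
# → {'b': 60, 'c': 36, 'z': 19}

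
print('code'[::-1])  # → edoc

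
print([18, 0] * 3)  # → [18, 0, 18, 0, 18, 0]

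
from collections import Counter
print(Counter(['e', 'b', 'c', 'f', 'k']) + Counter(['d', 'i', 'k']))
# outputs Counter({'k': 2, 'e': 1, 'b': 1, 'c': 1, 'f': 1, 'd': 1, 'i': 1})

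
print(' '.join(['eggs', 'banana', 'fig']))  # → eggs banana fig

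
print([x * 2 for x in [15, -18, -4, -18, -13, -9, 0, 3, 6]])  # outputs [30, -36, -8, -36, -26, -18, 0, 6, 12]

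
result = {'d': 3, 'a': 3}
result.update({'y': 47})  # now {'d': 3, 'a': 3, 'y': 47}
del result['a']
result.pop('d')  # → 3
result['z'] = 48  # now {'y': 47, 'z': 48}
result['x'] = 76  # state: {'y': 47, 'z': 48, 'x': 76}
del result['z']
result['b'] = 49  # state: {'y': 47, 'x': 76, 'b': 49}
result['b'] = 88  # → {'y': 47, 'x': 76, 'b': 88}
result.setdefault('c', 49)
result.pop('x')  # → 76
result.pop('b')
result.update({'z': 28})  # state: {'y': 47, 'c': 49, 'z': 28}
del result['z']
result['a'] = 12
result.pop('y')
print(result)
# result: {'c': 49, 'a': 12}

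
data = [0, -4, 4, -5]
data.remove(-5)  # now [0, -4, 4]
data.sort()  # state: [-4, 0, 4]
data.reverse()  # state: [4, 0, -4]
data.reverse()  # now [-4, 0, 4]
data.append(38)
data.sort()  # [-4, 0, 4, 38]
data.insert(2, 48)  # [-4, 0, 48, 4, 38]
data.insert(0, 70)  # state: [70, -4, 0, 48, 4, 38]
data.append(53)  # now [70, -4, 0, 48, 4, 38, 53]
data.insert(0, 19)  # [19, 70, -4, 0, 48, 4, 38, 53]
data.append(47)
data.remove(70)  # [19, -4, 0, 48, 4, 38, 53, 47]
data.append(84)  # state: [19, -4, 0, 48, 4, 38, 53, 47, 84]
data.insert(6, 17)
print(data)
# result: [19, -4, 0, 48, 4, 38, 17, 53, 47, 84]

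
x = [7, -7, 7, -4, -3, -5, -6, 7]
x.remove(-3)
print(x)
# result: [7, -7, 7, -4, -5, -6, 7]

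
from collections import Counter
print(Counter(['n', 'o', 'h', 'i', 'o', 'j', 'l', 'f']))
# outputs Counter({'o': 2, 'n': 1, 'h': 1, 'i': 1, 'j': 1, 'l': 1, 'f': 1})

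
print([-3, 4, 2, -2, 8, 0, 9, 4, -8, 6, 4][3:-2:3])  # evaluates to [-2, 9]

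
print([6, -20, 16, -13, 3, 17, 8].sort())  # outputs None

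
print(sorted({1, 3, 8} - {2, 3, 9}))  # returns [1, 8]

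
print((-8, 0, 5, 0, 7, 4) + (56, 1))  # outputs (-8, 0, 5, 0, 7, 4, 56, 1)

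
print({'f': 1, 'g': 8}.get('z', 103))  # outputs 103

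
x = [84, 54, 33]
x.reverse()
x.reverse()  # [84, 54, 33]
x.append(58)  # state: [84, 54, 33, 58]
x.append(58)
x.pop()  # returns 58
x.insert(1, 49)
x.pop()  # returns 58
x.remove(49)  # [84, 54, 33]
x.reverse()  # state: [33, 54, 84]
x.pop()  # 84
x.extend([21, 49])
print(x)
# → [33, 54, 21, 49]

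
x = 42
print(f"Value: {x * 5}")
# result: Value: 210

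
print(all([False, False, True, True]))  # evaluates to False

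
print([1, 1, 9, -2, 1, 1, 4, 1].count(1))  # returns 5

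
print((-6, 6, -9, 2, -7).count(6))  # 1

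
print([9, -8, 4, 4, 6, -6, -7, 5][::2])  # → [9, 4, 6, -7]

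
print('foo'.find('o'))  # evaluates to 1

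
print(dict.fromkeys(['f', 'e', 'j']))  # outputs {'f': None, 'e': None, 'j': None}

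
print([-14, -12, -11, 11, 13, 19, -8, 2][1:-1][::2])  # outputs [-12, 11, 19]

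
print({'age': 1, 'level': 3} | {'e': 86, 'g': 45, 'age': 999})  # {'age': 999, 'level': 3, 'e': 86, 'g': 45}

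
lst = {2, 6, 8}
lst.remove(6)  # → {2, 8}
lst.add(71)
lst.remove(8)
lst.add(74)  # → {2, 71, 74}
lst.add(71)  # {2, 71, 74}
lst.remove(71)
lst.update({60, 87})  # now {2, 60, 74, 87}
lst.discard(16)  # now {2, 60, 74, 87}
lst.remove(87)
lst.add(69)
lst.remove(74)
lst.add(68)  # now {2, 60, 68, 69}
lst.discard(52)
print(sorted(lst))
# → [2, 60, 68, 69]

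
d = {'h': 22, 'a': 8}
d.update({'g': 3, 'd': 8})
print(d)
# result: {'h': 22, 'a': 8, 'g': 3, 'd': 8}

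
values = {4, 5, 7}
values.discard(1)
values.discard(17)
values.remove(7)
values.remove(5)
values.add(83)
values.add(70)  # {4, 70, 83}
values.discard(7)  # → {4, 70, 83}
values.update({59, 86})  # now {4, 59, 70, 83, 86}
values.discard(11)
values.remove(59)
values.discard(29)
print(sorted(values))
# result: [4, 70, 83, 86]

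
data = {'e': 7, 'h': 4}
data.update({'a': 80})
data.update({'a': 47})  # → {'e': 7, 'h': 4, 'a': 47}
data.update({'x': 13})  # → {'e': 7, 'h': 4, 'a': 47, 'x': 13}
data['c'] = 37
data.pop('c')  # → 37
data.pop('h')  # 4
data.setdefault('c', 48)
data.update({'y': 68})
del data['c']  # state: {'e': 7, 'a': 47, 'x': 13, 'y': 68}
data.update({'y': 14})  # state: {'e': 7, 'a': 47, 'x': 13, 'y': 14}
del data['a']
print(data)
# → {'e': 7, 'x': 13, 'y': 14}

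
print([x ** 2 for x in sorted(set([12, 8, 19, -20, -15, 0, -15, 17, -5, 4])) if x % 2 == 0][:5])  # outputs [400, 0, 16, 64, 144]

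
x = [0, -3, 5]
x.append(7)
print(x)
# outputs [0, -3, 5, 7]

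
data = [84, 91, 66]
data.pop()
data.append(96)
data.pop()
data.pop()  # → 91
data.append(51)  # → [84, 51]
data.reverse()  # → [51, 84]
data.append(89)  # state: [51, 84, 89]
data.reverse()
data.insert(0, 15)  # [15, 89, 84, 51]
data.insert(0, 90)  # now [90, 15, 89, 84, 51]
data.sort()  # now [15, 51, 84, 89, 90]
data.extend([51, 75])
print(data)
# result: [15, 51, 84, 89, 90, 51, 75]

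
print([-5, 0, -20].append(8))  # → None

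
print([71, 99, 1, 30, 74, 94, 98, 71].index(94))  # 5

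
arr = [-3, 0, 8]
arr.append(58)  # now [-3, 0, 8, 58]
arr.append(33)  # [-3, 0, 8, 58, 33]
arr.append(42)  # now [-3, 0, 8, 58, 33, 42]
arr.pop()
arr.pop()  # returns 33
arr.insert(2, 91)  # [-3, 0, 91, 8, 58]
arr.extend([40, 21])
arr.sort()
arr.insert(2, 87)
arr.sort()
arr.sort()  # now [-3, 0, 8, 21, 40, 58, 87, 91]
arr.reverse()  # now [91, 87, 58, 40, 21, 8, 0, -3]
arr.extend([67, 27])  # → [91, 87, 58, 40, 21, 8, 0, -3, 67, 27]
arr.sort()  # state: [-3, 0, 8, 21, 27, 40, 58, 67, 87, 91]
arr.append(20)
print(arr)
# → [-3, 0, 8, 21, 27, 40, 58, 67, 87, 91, 20]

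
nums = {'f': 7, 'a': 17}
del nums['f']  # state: {'a': 17}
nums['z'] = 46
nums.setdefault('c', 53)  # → 53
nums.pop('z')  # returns 46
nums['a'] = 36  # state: {'a': 36, 'c': 53}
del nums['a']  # {'c': 53}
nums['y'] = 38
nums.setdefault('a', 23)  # 23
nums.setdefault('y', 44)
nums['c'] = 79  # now {'c': 79, 'y': 38, 'a': 23}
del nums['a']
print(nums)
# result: {'c': 79, 'y': 38}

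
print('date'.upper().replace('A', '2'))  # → D2TE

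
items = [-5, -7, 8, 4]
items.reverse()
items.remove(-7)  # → [4, 8, -5]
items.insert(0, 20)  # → [20, 4, 8, -5]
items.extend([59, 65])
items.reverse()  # [65, 59, -5, 8, 4, 20]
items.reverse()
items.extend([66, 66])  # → [20, 4, 8, -5, 59, 65, 66, 66]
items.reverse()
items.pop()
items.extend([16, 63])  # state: [66, 66, 65, 59, -5, 8, 4, 16, 63]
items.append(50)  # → [66, 66, 65, 59, -5, 8, 4, 16, 63, 50]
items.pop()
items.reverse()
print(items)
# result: [63, 16, 4, 8, -5, 59, 65, 66, 66]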